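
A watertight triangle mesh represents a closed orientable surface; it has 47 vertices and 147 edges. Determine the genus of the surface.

2

Every face is a triangle and each edge borders two faces, so 3F = 2·147, giving F = 98.
χ = V − E + F = 47 − 147 + 98 = -2.
For a closed orientable surface χ = 2 − 2g, so g = (2 − (-2))/2 = 2.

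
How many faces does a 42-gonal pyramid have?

A pyramid on an n-gon base has one n-gon and n triangles: V = 42 + 1 = 43, E = 2·42 = 84, F = 42 + 1 = 43.

43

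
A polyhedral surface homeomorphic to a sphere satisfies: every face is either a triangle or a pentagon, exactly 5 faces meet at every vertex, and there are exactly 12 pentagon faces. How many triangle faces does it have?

Let x be the number of triangles; then F = 12 + x.
Edge–face incidences: 2E = 5·12 + 3·x = 60 + 3x.
Every vertex has degree 5, so 5V = 2E.
Euler: V − E + F = 2 ⇒ (2E)/5 − E + (12 + x) = 2.
Multiply by 10: 2·(2E) − 5·(2E) + 10·(12 + x) = 20, i.e. 120 + 10x − 3·(60 + 3x) = 20.
Collecting terms: x − 60 = 20, so x = 80.
Then 2E = 60 + 3·80 = 300, so E = 150, V = 2E/5 = 60, F = 12 + 80 = 92.

80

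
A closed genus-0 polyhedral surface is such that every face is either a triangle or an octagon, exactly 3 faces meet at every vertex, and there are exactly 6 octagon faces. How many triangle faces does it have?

Let x be the number of triangles; then F = 6 + x.
Edge–face incidences: 2E = 8·6 + 3·x = 48 + 3x.
Every vertex has degree 3, so 3V = 2E.
Euler: V − E + F = 2 ⇒ (2E)/3 − E + (6 + x) = 2.
Multiply by 6: 2·(2E) − 3·(2E) + 6·(6 + x) = 12, i.e. 36 + 6x − (48 + 3x) = 12.
Collecting terms: 3x − 12 = 12, so 3x = 24, so x = 8.
Then 2E = 48 + 3·8 = 72, so E = 36, V = 2E/3 = 24, F = 6 + 8 = 14.

8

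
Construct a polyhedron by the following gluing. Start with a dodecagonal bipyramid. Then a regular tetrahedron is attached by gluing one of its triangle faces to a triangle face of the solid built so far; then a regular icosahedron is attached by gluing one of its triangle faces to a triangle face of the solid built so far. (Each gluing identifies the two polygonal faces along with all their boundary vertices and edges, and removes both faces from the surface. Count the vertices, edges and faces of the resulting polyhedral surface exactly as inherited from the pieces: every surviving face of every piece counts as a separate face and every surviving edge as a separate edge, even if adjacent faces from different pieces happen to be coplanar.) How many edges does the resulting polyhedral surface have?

A dodecagonal bipyramid: V=14, E=36, F=24.
Attach a regular tetrahedron (V=4, E=6, F=4) along a 3-gon: merge 3 vertices and 3 edges, delete both glued faces → V=15, E=39, F=26.
Attach a regular icosahedron (V=12, E=30, F=20) along a 3-gon: merge 3 vertices and 3 edges, delete both glued faces → V=24, E=66, F=44.
Check: V − E + F = 24 − 66 + 44 = 2.

66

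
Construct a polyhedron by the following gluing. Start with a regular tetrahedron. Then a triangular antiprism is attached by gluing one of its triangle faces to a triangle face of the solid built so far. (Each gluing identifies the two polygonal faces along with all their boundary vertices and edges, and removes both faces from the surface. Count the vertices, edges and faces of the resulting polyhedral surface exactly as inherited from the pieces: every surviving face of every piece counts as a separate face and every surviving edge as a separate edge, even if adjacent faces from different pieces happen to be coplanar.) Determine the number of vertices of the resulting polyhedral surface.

A regular tetrahedron: V=4, E=6, F=4.
Attach a triangular antiprism (V=6, E=12, F=8) along a 3-gon: merge 3 vertices and 3 edges, delete both glued faces → V=7, E=15, F=10.
Check: V − E + F = 7 − 15 + 10 = 2.

7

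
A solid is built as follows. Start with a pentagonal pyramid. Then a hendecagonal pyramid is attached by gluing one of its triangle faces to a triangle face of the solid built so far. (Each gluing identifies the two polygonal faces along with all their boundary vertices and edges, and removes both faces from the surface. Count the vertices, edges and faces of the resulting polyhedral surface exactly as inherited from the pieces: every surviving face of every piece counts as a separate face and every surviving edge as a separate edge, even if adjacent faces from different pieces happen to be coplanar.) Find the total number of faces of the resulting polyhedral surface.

A pentagonal pyramid: V=6, E=10, F=6.
Attach a hendecagonal pyramid (V=12, E=22, F=12) along a 3-gon: merge 3 vertices and 3 edges, delete both glued faces → V=15, E=29, F=16.
Check: V − E + F = 15 − 29 + 16 = 2.

16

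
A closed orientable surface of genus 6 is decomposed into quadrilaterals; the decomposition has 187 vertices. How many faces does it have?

197

χ = 2 − 2·6 = -10, and every face is a square so 4F = 2E.
V − E + F = -10 with E = 4F/2 gives 187 − (4/2 − 1)·F = -10, so F = 197 and E = 394.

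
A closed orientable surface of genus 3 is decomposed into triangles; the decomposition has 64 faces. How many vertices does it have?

28

χ = 2 − 2·3 = -4, and every face is a triangle so 3F = 2E.
E = 3·64/2 = 96. Then V = -4 + E − F = -4 + 96 − 64 = 28.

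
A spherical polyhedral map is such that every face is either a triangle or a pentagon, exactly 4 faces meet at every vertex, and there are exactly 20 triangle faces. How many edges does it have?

60

Let x be the number of pentagons; then F = 20 + x.
Edge–face incidences: 2E = 3·20 + 5·x = 60 + 5x.
Every vertex has degree 4, so 4V = 2E.
Euler: V − E + F = 2 ⇒ (2E)/4 − E + (20 + x) = 2.
Multiply by 8: 2·(2E) − 4·(2E) + 8·(20 + x) = 16, i.e. 160 + 8x − 2·(60 + 5x) = 16.
Collecting terms: −2x + 40 = 16, so −2x = −24, so x = 12.
Then 2E = 60 + 5·12 = 120, so E = 60, V = 2E/4 = 30, F = 20 + 12 = 32.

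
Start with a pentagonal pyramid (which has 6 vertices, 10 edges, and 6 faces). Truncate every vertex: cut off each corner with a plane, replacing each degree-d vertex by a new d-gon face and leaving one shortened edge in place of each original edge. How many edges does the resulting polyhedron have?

Truncation replaces each original edge-end by a new vertex, so V′ = 2E = 20.
Each original edge survives, and each old vertex of degree d contributes d new edges; summing degrees gives Σd = 2E, so E′ = E + 2E = 3E = 30.
Each original face survives and each original vertex becomes one new face: F′ = F + V = 12.

30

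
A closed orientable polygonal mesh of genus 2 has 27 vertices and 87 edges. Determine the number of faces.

58

For a closed orientable surface of genus 2, χ = 2 − 2·2 = -2.
F = -2 − V + E = -2 − 27 + 87 = 58.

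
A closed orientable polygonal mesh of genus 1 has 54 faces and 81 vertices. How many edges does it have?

For a closed orientable surface of genus 1, χ = 2 − 2·1 = 0.
E = V + F − (0) = 81 + 54 − (0) = 135.

135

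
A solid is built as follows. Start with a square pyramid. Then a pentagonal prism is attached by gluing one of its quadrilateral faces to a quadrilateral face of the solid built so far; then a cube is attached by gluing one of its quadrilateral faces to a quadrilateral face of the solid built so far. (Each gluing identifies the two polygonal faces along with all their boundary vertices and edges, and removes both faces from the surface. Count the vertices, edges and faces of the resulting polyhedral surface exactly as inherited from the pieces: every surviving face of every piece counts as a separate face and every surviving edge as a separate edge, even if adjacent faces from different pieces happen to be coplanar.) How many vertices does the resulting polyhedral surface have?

15

A square pyramid: V=5, E=8, F=5.
Attach a pentagonal prism (V=10, E=15, F=7) along a 4-gon: merge 4 vertices and 4 edges, delete both glued faces → V=11, E=19, F=10.
Attach a cube (V=8, E=12, F=6) along a 4-gon: merge 4 vertices and 4 edges, delete both glued faces → V=15, E=27, F=14.
Check: V − E + F = 15 − 27 + 14 = 2.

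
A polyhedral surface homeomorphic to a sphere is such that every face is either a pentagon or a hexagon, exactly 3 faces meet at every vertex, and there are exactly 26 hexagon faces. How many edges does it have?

Let x be the number of pentagons; then F = 26 + x.
Edge–face incidences: 2E = 6·26 + 5·x = 156 + 5x.
Every vertex has degree 3, so 3V = 2E.
Euler: V − E + F = 2 ⇒ (2E)/3 − E + (26 + x) = 2.
Multiply by 6: 2·(2E) − 3·(2E) + 6·(26 + x) = 12, i.e. 156 + 6x − (156 + 5x) = 12.
Collecting terms: x = 12.
Then 2E = 156 + 5·12 = 216, so E = 108, V = 2E/3 = 72, F = 26 + 12 = 38.

108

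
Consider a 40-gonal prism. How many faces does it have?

A prism on an n-gon has two n-gon bases and n rectangular sides: V = 2·40 = 80, E = 3·40 = 120, F = 40 + 2 = 42.

42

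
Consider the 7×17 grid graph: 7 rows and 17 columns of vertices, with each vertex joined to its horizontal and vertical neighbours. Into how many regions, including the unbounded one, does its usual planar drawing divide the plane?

97

The grid has V = 7·17 = 119 vertices and E = 7·16 + 17·6 = 214 edges.
F = 2 − V + E = 2 − 119 + 214 = 97.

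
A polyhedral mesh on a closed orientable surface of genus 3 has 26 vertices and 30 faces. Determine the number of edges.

For a closed orientable surface of genus 3, χ = 2 − 2·3 = -4.
E = V + F − (-4) = 26 + 30 − (-4) = 60.

60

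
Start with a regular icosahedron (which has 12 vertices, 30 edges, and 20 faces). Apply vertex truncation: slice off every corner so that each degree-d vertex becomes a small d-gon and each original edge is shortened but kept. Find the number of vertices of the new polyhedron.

Truncation replaces each original edge-end by a new vertex, so V′ = 2E = 60.
Each original edge survives, and each old vertex of degree d contributes d new edges; summing degrees gives Σd = 2E, so E′ = E + 2E = 3E = 90.
Each original face survives and each original vertex becomes one new face: F′ = F + V = 32.

60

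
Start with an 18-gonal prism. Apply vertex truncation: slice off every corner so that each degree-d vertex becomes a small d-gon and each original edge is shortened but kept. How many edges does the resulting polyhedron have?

The base solid has V = 36, E = 54, F = 20.
Truncation replaces each original edge-end by a new vertex, so V′ = 2E = 108.
Each original edge survives, and each old vertex of degree d contributes d new edges; summing degrees gives Σd = 2E, so E′ = E + 2E = 3E = 162.
Each original face survives and each original vertex becomes one new face: F′ = F + V = 56.

162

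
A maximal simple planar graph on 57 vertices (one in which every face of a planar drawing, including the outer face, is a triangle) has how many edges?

165

In a plane triangulation 3F = 2E and V − E + F = 2, so E = 3V − 6 = 3·57 − 6 = 165.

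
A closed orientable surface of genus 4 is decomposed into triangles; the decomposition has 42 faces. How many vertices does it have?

χ = 2 − 2·4 = -6, and every face is a triangle so 3F = 2E.
E = 3·42/2 = 63. Then V = -6 + E − F = -6 + 63 − 42 = 15.

15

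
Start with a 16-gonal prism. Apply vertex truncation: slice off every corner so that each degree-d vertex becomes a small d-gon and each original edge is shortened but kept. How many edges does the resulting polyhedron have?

The base solid has V = 32, E = 48, F = 18.
Truncation replaces each original edge-end by a new vertex, so V′ = 2E = 96.
Each original edge survives, and each old vertex of degree d contributes d new edges; summing degrees gives Σd = 2E, so E′ = E + 2E = 3E = 144.
Each original face survives and each original vertex becomes one new face: F′ = F + V = 50.

144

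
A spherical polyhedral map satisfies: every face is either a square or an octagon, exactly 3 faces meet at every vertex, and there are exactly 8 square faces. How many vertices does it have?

Let x be the number of octagons; then F = 8 + x.
Edge–face incidences: 2E = 4·8 + 8·x = 32 + 8x.
Every vertex has degree 3, so 3V = 2E.
Euler: V − E + F = 2 ⇒ (2E)/3 − E + (8 + x) = 2.
Multiply by 6: 2·(2E) − 3·(2E) + 6·(8 + x) = 12, i.e. 48 + 6x − (32 + 8x) = 12.
Collecting terms: −2x + 16 = 12, so −2x = −4, so x = 2.
Then 2E = 32 + 8·2 = 48, so E = 24, V = 2E/3 = 16, F = 8 + 2 = 10.

16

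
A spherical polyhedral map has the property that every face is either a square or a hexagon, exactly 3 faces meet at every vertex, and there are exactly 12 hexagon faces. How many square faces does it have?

Let x be the number of squares; then F = 12 + x.
Edge–face incidences: 2E = 6·12 + 4·x = 72 + 4x.
Every vertex has degree 3, so 3V = 2E.
Euler: V − E + F = 2 ⇒ (2E)/3 − E + (12 + x) = 2.
Multiply by 6: 2·(2E) − 3·(2E) + 6·(12 + x) = 12, i.e. 72 + 6x − (72 + 4x) = 12.
Collecting terms: 2x = 12, so x = 6.
Then 2E = 72 + 4·6 = 96, so E = 48, V = 2E/3 = 32, F = 12 + 6 = 18.

6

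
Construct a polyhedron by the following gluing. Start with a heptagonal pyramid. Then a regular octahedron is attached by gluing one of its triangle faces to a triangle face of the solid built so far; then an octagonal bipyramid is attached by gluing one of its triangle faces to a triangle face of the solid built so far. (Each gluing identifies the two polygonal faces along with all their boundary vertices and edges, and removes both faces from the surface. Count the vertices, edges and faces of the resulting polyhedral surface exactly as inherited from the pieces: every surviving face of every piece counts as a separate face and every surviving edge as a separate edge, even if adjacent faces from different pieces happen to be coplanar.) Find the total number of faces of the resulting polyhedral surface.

A heptagonal pyramid: V=8, E=14, F=8.
Attach a regular octahedron (V=6, E=12, F=8) along a 3-gon: merge 3 vertices and 3 edges, delete both glued faces → V=11, E=23, F=14.
Attach an octagonal bipyramid (V=10, E=24, F=16) along a 3-gon: merge 3 vertices and 3 edges, delete both glued faces → V=18, E=44, F=28.
Check: V − E + F = 18 − 44 + 28 = 2.

28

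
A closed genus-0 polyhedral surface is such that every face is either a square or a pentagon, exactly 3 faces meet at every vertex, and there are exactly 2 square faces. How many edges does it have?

24

Let x be the number of pentagons; then F = 2 + x.
Edge–face incidences: 2E = 4·2 + 5·x = 8 + 5x.
Every vertex has degree 3, so 3V = 2E.
Euler: V − E + F = 2 ⇒ (2E)/3 − E + (2 + x) = 2.
Multiply by 6: 2·(2E) − 3·(2E) + 6·(2 + x) = 12, i.e. 12 + 6x − (8 + 5x) = 12.
Collecting terms: x + 4 = 12, so x = 8.
Then 2E = 8 + 5·8 = 48, so E = 24, V = 2E/3 = 16, F = 2 + 8 = 10.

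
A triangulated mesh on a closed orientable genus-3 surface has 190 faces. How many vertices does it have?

χ = 2 − 2·3 = -4, and every face is a triangle so 3F = 2E.
E = 3·190/2 = 285. Then V = -4 + E − F = -4 + 285 − 190 = 91.

91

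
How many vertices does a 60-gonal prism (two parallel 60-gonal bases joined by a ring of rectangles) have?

120

A prism on an n-gon has two n-gon bases and n rectangular sides: V = 2·60 = 120, E = 3·60 = 180, F = 60 + 2 = 62.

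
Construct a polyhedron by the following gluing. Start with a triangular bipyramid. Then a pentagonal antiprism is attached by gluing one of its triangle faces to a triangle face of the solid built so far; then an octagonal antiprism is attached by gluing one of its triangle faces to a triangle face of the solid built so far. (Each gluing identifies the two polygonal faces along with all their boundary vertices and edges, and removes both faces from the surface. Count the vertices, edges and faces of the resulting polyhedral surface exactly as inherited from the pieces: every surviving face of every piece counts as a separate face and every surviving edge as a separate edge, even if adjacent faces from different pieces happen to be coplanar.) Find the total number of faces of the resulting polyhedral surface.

A triangular bipyramid: V=5, E=9, F=6.
Attach a pentagonal antiprism (V=10, E=20, F=12) along a 3-gon: merge 3 vertices and 3 edges, delete both glued faces → V=12, E=26, F=16.
Attach an octagonal antiprism (V=16, E=32, F=18) along a 3-gon: merge 3 vertices and 3 edges, delete both glued faces → V=25, E=55, F=32.
Check: V − E + F = 25 − 55 + 32 = 2.

32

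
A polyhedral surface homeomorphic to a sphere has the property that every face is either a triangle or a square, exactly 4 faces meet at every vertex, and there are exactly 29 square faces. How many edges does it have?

Let x be the number of triangles; then F = 29 + x.
Edge–face incidences: 2E = 4·29 + 3·x = 116 + 3x.
Every vertex has degree 4, so 4V = 2E.
Euler: V − E + F = 2 ⇒ (2E)/4 − E + (29 + x) = 2.
Multiply by 8: 2·(2E) − 4·(2E) + 8·(29 + x) = 16, i.e. 232 + 8x − 2·(116 + 3x) = 16.
Collecting terms: 2x = 16, so x = 8.
Then 2E = 116 + 3·8 = 140, so E = 70, V = 2E/4 = 35, F = 29 + 8 = 37.

70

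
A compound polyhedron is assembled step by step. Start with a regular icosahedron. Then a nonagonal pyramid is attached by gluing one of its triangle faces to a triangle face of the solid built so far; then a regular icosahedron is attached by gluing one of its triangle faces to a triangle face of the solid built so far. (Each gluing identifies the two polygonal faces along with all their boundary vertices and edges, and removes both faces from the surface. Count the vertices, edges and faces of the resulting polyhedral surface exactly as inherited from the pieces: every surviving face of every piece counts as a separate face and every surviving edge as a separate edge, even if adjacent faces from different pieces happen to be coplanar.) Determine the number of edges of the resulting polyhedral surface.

A regular icosahedron: V=12, E=30, F=20.
Attach a nonagonal pyramid (V=10, E=18, F=10) along a 3-gon: merge 3 vertices and 3 edges, delete both glued faces → V=19, E=45, F=28.
Attach a regular icosahedron (V=12, E=30, F=20) along a 3-gon: merge 3 vertices and 3 edges, delete both glued faces → V=28, E=72, F=46.
Check: V − E + F = 28 − 72 + 46 = 2.

72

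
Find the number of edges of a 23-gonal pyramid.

A pyramid on an n-gon base has one n-gon and n triangles: V = 23 + 1 = 24, E = 2·23 = 46, F = 23 + 1 = 24.
Check: V − E + F = 24 − 46 + 24 = 2.

46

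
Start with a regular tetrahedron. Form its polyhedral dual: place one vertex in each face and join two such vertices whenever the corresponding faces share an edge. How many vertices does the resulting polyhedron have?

The base solid has V = 4, E = 6, F = 4.
The dual swaps V and F and preserves E: V′ = F = 4, E′ = E = 6, F′ = V = 4.

4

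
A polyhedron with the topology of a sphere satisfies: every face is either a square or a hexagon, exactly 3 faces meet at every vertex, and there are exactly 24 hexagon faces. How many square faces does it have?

Let x be the number of squares; then F = 24 + x.
Edge–face incidences: 2E = 6·24 + 4·x = 144 + 4x.
Every vertex has degree 3, so 3V = 2E.
Euler: V − E + F = 2 ⇒ (2E)/3 − E + (24 + x) = 2.
Multiply by 6: 2·(2E) − 3·(2E) + 6·(24 + x) = 12, i.e. 144 + 6x − (144 + 4x) = 12.
Collecting terms: 2x = 12, so x = 6.
Then 2E = 144 + 4·6 = 168, so E = 84, V = 2E/3 = 56, F = 24 + 6 = 30.

6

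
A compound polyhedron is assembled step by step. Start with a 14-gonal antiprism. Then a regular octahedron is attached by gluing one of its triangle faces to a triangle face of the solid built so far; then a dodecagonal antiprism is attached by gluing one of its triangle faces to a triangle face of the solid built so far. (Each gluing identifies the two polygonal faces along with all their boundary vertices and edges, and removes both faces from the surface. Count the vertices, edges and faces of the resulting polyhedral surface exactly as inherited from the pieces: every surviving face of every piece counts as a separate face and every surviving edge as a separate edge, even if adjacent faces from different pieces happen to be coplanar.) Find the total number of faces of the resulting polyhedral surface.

A 14-gonal antiprism: V=28, E=56, F=30.
Attach a regular octahedron (V=6, E=12, F=8) along a 3-gon: merge 3 vertices and 3 edges, delete both glued faces → V=31, E=65, F=36.
Attach a dodecagonal antiprism (V=24, E=48, F=26) along a 3-gon: merge 3 vertices and 3 edges, delete both glued faces → V=52, E=110, F=60.
Check: V − E + F = 52 − 110 + 60 = 2.

60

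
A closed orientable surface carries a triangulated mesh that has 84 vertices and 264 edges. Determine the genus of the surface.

Every face is a triangle and each edge borders two faces, so 3F = 2·264, giving F = 176.
χ = V − E + F = 84 − 264 + 176 = -4.
For a closed orientable surface χ = 2 − 2g, so g = (2 − (-4))/2 = 3.

3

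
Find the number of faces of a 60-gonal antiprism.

An antiprism on an n-gon has two n-gon caps and 2n triangles: V = 2·60 = 120, E = 4·60 = 240, F = 2·60 + 2 = 122.
Check: V − E + F = 120 − 240 + 122 = 2.

122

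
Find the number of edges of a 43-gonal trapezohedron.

The n-trapezohedron (dual of the n-antiprism) has V = 2·43 + 2 = 88, E = 4·43 = 172, F = 2·43 = 86.
Check: V − E + F = 88 − 172 + 86 = 2.

172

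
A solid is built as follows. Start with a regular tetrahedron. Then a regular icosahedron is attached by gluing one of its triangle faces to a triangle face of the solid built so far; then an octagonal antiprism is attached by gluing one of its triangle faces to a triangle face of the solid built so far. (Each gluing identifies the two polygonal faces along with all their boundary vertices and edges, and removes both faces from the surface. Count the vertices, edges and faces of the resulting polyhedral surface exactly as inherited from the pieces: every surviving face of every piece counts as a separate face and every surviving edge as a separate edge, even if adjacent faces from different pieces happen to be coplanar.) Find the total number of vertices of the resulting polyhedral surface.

26

A regular tetrahedron: V=4, E=6, F=4.
Attach a regular icosahedron (V=12, E=30, F=20) along a 3-gon: merge 3 vertices and 3 edges, delete both glued faces → V=13, E=33, F=22.
Attach an octagonal antiprism (V=16, E=32, F=18) along a 3-gon: merge 3 vertices and 3 edges, delete both glued faces → V=26, E=62, F=38.
Check: V − E + F = 26 − 62 + 38 = 2.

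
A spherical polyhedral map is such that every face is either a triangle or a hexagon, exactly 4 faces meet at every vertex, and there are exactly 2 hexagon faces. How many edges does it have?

Let x be the number of triangles; then F = 2 + x.
Edge–face incidences: 2E = 6·2 + 3·x = 12 + 3x.
Every vertex has degree 4, so 4V = 2E.
Euler: V − E + F = 2 ⇒ (2E)/4 − E + (2 + x) = 2.
Multiply by 8: 2·(2E) − 4·(2E) + 8·(2 + x) = 16, i.e. 16 + 8x − 2·(12 + 3x) = 16.
Collecting terms: 2x − 8 = 16, so 2x = 24, so x = 12.
Then 2E = 12 + 3·12 = 48, so E = 24, V = 2E/4 = 12, F = 2 + 12 = 14.

24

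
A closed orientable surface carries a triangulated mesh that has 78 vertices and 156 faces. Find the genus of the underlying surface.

Every face is a triangle, so 2E = 3·156 = 468, giving E = 234.
χ = V − E + F = 78 − 234 + 156 = 0.
For a closed orientable surface χ = 2 − 2g, so g = (2 − (0))/2 = 1.

1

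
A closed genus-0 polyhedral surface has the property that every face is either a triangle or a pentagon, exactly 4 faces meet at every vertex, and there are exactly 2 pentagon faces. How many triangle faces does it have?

Let x be the number of triangles; then F = 2 + x.
Edge–face incidences: 2E = 5·2 + 3·x = 10 + 3x.
Every vertex has degree 4, so 4V = 2E.
Euler: V − E + F = 2 ⇒ (2E)/4 − E + (2 + x) = 2.
Multiply by 8: 2·(2E) − 4·(2E) + 8·(2 + x) = 16, i.e. 16 + 8x − 2·(10 + 3x) = 16.
Collecting terms: 2x − 4 = 16, so 2x = 20, so x = 10.
Then 2E = 10 + 3·10 = 40, so E = 20, V = 2E/4 = 10, F = 2 + 10 = 12.

10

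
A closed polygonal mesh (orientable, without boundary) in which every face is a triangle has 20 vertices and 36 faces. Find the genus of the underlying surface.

0

Every face is a triangle, so 2E = 3·36 = 108, giving E = 54.
χ = V − E + F = 20 − 54 + 36 = 2.
For a closed orientable surface χ = 2 − 2g, so g = (2 − (2))/2 = 0.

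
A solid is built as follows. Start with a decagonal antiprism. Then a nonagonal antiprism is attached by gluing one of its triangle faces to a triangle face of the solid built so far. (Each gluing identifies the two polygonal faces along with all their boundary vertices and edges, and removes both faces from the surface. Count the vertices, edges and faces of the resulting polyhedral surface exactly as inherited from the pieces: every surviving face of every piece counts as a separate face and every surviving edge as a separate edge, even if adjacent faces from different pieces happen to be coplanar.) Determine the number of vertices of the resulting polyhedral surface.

35

A decagonal antiprism: V=20, E=40, F=22.
Attach a nonagonal antiprism (V=18, E=36, F=20) along a 3-gon: merge 3 vertices and 3 edges, delete both glued faces → V=35, E=73, F=40.
Check: V − E + F = 35 − 73 + 40 = 2.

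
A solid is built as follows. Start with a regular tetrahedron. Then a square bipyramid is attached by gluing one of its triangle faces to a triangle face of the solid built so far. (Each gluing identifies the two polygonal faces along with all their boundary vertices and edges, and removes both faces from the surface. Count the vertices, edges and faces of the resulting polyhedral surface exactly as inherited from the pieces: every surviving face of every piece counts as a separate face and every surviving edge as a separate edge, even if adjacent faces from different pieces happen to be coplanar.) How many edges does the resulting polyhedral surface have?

15

A regular tetrahedron: V=4, E=6, F=4.
Attach a square bipyramid (V=6, E=12, F=8) along a 3-gon: merge 3 vertices and 3 edges, delete both glued faces → V=7, E=15, F=10.
Check: V − E + F = 7 − 15 + 10 = 2.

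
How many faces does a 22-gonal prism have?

24

A prism on an n-gon has two n-gon bases and n rectangular sides: V = 2·22 = 44, E = 3·22 = 66, F = 22 + 2 = 24.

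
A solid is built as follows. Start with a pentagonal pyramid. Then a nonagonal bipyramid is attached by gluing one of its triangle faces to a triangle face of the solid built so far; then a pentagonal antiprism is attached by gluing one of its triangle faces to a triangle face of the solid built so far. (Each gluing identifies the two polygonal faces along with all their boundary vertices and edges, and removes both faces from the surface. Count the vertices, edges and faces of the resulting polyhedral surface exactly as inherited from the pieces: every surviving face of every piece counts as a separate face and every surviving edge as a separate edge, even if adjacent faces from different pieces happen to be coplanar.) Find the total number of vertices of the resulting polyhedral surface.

21

A pentagonal pyramid: V=6, E=10, F=6.
Attach a nonagonal bipyramid (V=11, E=27, F=18) along a 3-gon: merge 3 vertices and 3 edges, delete both glued faces → V=14, E=34, F=22.
Attach a pentagonal antiprism (V=10, E=20, F=12) along a 3-gon: merge 3 vertices and 3 edges, delete both glued faces → V=21, E=51, F=32.
Check: V − E + F = 21 − 51 + 32 = 2.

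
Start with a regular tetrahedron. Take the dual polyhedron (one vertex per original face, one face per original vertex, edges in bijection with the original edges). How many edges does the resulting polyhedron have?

6

The base solid has V = 4, E = 6, F = 4.
The dual swaps V and F and preserves E: V′ = F = 4, E′ = E = 6, F′ = V = 4.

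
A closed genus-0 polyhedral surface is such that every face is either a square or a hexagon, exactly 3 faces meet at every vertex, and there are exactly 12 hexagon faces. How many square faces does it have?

Let x be the number of squares; then F = 12 + x.
Edge–face incidences: 2E = 6·12 + 4·x = 72 + 4x.
Every vertex has degree 3, so 3V = 2E.
Euler: V − E + F = 2 ⇒ (2E)/3 − E + (12 + x) = 2.
Multiply by 6: 2·(2E) − 3·(2E) + 6·(12 + x) = 12, i.e. 72 + 6x − (72 + 4x) = 12.
Collecting terms: 2x = 12, so x = 6.
Then 2E = 72 + 4·6 = 96, so E = 48, V = 2E/3 = 32, F = 12 + 6 = 18.

6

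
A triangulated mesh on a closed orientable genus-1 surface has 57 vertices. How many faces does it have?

χ = 2 − 2·1 = 0, and every face is a triangle so 3F = 2E.
V − E + F = 0 with E = 3F/2 gives 57 − (3/2 − 1)·F = 0, so F = 114 and E = 171.

114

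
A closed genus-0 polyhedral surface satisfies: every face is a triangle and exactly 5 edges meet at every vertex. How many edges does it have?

30

Each face has 3 edges and each edge borders two faces, so 2E = 3F.
Each vertex has degree 5, so 5V = 2E and hence V = 3F/5.
Euler: V − E + F = 2 ⇒ (3F/5) − (3F/2) + F = 2.
Multiply by 10: (6 − 15 + 10)F = 20, i.e. 1F = 20.
So F = 20, E = 3·20/2 = 30, V = 3·20/5 = 12.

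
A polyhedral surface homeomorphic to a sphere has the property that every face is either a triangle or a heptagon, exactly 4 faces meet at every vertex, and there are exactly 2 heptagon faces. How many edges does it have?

28

Let x be the number of triangles; then F = 2 + x.
Edge–face incidences: 2E = 7·2 + 3·x = 14 + 3x.
Every vertex has degree 4, so 4V = 2E.
Euler: V − E + F = 2 ⇒ (2E)/4 − E + (2 + x) = 2.
Multiply by 8: 2·(2E) − 4·(2E) + 8·(2 + x) = 16, i.e. 16 + 8x − 2·(14 + 3x) = 16.
Collecting terms: 2x − 12 = 16, so 2x = 28, so x = 14.
Then 2E = 14 + 3·14 = 56, so E = 28, V = 2E/4 = 14, F = 2 + 14 = 16.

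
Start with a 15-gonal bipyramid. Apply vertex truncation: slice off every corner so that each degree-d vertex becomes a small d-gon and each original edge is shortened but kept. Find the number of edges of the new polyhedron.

The base solid has V = 17, E = 45, F = 30.
Truncation replaces each original edge-end by a new vertex, so V′ = 2E = 90.
Each original edge survives, and each old vertex of degree d contributes d new edges; summing degrees gives Σd = 2E, so E′ = E + 2E = 3E = 135.
Each original face survives and each original vertex becomes one new face: F′ = F + V = 47.

135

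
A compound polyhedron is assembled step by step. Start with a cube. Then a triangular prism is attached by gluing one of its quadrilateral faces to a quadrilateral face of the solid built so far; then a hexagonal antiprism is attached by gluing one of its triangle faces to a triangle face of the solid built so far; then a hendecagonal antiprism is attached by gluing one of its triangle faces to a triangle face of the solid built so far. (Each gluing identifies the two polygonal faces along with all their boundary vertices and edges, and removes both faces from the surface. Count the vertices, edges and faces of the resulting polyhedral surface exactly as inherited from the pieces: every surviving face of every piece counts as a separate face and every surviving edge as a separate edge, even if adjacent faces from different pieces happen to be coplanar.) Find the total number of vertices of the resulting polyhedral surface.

38

A cube: V=8, E=12, F=6.
Attach a triangular prism (V=6, E=9, F=5) along a 4-gon: merge 4 vertices and 4 edges, delete both glued faces → V=10, E=17, F=9.
Attach a hexagonal antiprism (V=12, E=24, F=14) along a 3-gon: merge 3 vertices and 3 edges, delete both glued faces → V=19, E=38, F=21.
Attach a hendecagonal antiprism (V=22, E=44, F=24) along a 3-gon: merge 3 vertices and 3 edges, delete both glued faces → V=38, E=79, F=43.
Check: V − E + F = 38 − 79 + 43 = 2.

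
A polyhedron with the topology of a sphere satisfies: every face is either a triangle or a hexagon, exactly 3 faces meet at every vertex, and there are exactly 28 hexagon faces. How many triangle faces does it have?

4

Let x be the number of triangles; then F = 28 + x.
Edge–face incidences: 2E = 6·28 + 3·x = 168 + 3x.
Every vertex has degree 3, so 3V = 2E.
Euler: V − E + F = 2 ⇒ (2E)/3 − E + (28 + x) = 2.
Multiply by 6: 2·(2E) − 3·(2E) + 6·(28 + x) = 12, i.e. 168 + 6x − (168 + 3x) = 12.
Collecting terms: 3x = 12, so x = 4.
Then 2E = 168 + 3·4 = 180, so E = 90, V = 2E/3 = 60, F = 28 + 4 = 32.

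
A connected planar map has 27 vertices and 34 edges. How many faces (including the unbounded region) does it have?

Euler's formula for a connected plane graph: V − E + F = 2, so F = 2 − 27 + 34 = 9.

9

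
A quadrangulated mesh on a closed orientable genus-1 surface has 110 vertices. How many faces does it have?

110

χ = 2 − 2·1 = 0, and every face is a square so 4F = 2E.
V − E + F = 0 with E = 4F/2 gives 110 − (4/2 − 1)·F = 0, so F = 110 and E = 220.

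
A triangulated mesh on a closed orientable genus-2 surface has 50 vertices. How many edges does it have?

χ = 2 − 2·2 = -2, and every face is a triangle so 3F = 2E.
V − E + F = -2 with E = 3F/2 gives 50 − (3/2 − 1)·F = -2, so F = 104 and E = 156.

156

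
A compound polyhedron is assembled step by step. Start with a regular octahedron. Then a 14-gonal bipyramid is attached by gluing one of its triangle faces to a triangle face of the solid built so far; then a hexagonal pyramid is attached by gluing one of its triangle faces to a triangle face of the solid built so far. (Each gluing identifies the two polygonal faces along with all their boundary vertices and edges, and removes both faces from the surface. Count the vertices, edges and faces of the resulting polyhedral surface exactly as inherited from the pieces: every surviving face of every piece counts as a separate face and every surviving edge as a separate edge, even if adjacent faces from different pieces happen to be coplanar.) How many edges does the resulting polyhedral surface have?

A regular octahedron: V=6, E=12, F=8.
Attach a 14-gonal bipyramid (V=16, E=42, F=28) along a 3-gon: merge 3 vertices and 3 edges, delete both glued faces → V=19, E=51, F=34.
Attach a hexagonal pyramid (V=7, E=12, F=7) along a 3-gon: merge 3 vertices and 3 edges, delete both glued faces → V=23, E=60, F=39.
Check: V − E + F = 23 − 60 + 39 = 2.

60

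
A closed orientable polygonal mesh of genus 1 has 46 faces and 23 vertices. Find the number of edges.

For a closed orientable surface of genus 1, χ = 2 − 2·1 = 0.
E = V + F − (0) = 23 + 46 − (0) = 69.

69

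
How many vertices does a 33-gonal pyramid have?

A pyramid on an n-gon base has one n-gon and n triangles: V = 33 + 1 = 34, E = 2·33 = 66, F = 33 + 1 = 34.
Check: V − E + F = 34 − 66 + 34 = 2.

34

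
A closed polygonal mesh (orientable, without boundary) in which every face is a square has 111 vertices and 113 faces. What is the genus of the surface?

2

Every face is a square, so 2E = 4·113 = 452, giving E = 226.
χ = V − E + F = 111 − 226 + 113 = -2.
For a closed orientable surface χ = 2 − 2g, so g = (2 − (-2))/2 = 2.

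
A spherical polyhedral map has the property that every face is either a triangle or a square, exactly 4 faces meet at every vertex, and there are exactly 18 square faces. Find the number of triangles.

8

Let x be the number of triangles; then F = 18 + x.
Edge–face incidences: 2E = 4·18 + 3·x = 72 + 3x.
Every vertex has degree 4, so 4V = 2E.
Euler: V − E + F = 2 ⇒ (2E)/4 − E + (18 + x) = 2.
Multiply by 8: 2·(2E) − 4·(2E) + 8·(18 + x) = 16, i.e. 144 + 8x − 2·(72 + 3x) = 16.
Collecting terms: 2x = 16, so x = 8.
Then 2E = 72 + 3·8 = 96, so E = 48, V = 2E/4 = 24, F = 18 + 8 = 26.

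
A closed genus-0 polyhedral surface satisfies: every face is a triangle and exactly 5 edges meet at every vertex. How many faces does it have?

Each face has 3 edges and each edge borders two faces, so 2E = 3F.
Each vertex has degree 5, so 5V = 2E and hence V = 3F/5.
Euler: V − E + F = 2 ⇒ (3F/5) − (3F/2) + F = 2.
Multiply by 10: (6 − 15 + 10)F = 20, i.e. 1F = 20.
So F = 20, E = 3·20/2 = 30, V = 3·20/5 = 12.

20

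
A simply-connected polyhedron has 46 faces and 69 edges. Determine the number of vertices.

Here V − E + F = 2.
V = 2 + E − F = 2 + 69 − 46 = 25.

25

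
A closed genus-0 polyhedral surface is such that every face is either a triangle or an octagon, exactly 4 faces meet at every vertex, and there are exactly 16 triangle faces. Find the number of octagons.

2

Let x be the number of octagons; then F = 16 + x.
Edge–face incidences: 2E = 3·16 + 8·x = 48 + 8x.
Every vertex has degree 4, so 4V = 2E.
Euler: V − E + F = 2 ⇒ (2E)/4 − E + (16 + x) = 2.
Multiply by 8: 2·(2E) − 4·(2E) + 8·(16 + x) = 16, i.e. 128 + 8x − 2·(48 + 8x) = 16.
Collecting terms: −8x + 32 = 16, so −8x = −16, so x = 2.
Then 2E = 48 + 8·2 = 64, so E = 32, V = 2E/4 = 16, F = 16 + 2 = 18.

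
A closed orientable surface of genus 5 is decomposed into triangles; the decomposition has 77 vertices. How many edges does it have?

255

χ = 2 − 2·5 = -8, and every face is a triangle so 3F = 2E.
V − E + F = -8 with E = 3F/2 gives 77 − (3/2 − 1)·F = -8, so F = 170 and E = 255.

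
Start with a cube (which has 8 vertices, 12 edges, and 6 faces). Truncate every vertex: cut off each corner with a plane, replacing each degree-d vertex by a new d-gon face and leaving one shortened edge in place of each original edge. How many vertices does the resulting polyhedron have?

Truncation replaces each original edge-end by a new vertex, so V′ = 2E = 24.
Each original edge survives, and each old vertex of degree d contributes d new edges; summing degrees gives Σd = 2E, so E′ = E + 2E = 3E = 36.
Each original face survives and each original vertex becomes one new face: F′ = F + V = 14.

24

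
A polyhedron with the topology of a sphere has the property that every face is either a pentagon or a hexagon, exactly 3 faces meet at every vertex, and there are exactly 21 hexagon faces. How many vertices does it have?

Let x be the number of pentagons; then F = 21 + x.
Edge–face incidences: 2E = 6·21 + 5·x = 126 + 5x.
Every vertex has degree 3, so 3V = 2E.
Euler: V − E + F = 2 ⇒ (2E)/3 − E + (21 + x) = 2.
Multiply by 6: 2·(2E) − 3·(2E) + 6·(21 + x) = 12, i.e. 126 + 6x − (126 + 5x) = 12.
Collecting terms: x = 12.
Then 2E = 126 + 5·12 = 186, so E = 93, V = 2E/3 = 62, F = 21 + 12 = 33.

62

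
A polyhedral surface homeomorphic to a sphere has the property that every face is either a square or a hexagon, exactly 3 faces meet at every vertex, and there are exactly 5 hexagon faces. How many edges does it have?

27

Let x be the number of squares; then F = 5 + x.
Edge–face incidences: 2E = 6·5 + 4·x = 30 + 4x.
Every vertex has degree 3, so 3V = 2E.
Euler: V − E + F = 2 ⇒ (2E)/3 − E + (5 + x) = 2.
Multiply by 6: 2·(2E) − 3·(2E) + 6·(5 + x) = 12, i.e. 30 + 6x − (30 + 4x) = 12.
Collecting terms: 2x = 12, so x = 6.
Then 2E = 30 + 4·6 = 54, so E = 27, V = 2E/3 = 18, F = 5 + 6 = 11.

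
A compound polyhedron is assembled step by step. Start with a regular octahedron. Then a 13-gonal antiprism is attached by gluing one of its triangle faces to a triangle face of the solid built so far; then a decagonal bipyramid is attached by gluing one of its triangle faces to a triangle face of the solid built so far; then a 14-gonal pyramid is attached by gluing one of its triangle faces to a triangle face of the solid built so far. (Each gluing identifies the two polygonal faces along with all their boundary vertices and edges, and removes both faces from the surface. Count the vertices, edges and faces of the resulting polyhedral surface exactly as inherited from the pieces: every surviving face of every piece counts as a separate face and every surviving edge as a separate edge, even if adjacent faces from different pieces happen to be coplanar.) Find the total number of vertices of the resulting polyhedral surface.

50

A regular octahedron: V=6, E=12, F=8.
Attach a 13-gonal antiprism (V=26, E=52, F=28) along a 3-gon: merge 3 vertices and 3 edges, delete both glued faces → V=29, E=61, F=34.
Attach a decagonal bipyramid (V=12, E=30, F=20) along a 3-gon: merge 3 vertices and 3 edges, delete both glued faces → V=38, E=88, F=52.
Attach a 14-gonal pyramid (V=15, E=28, F=15) along a 3-gon: merge 3 vertices and 3 edges, delete both glued faces → V=50, E=113, F=65.
Check: V − E + F = 50 − 113 + 65 = 2.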